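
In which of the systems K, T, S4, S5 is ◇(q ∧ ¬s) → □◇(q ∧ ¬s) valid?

S4-tableau for the negation ¬(◇(q ∧ ¬s) → □◇(q ∧ ¬s)):
1. ¬(◇(q ∧ ¬s) → □◇(q ∧ ¬s)), 0
2. ◇(q ∧ ¬s), 0   [¬→-rule on 1]
3. ¬□◇(q ∧ ¬s), 0   [¬→-rule on 1]
4. q ∧ ¬s, 1   [◇-rule on 2: fresh world 1, 0R1]
5. q, 1   [∧-rule on 4]
6. ¬s, 1   [∧-rule on 4]
7. ¬◇(q ∧ ¬s), 2   [¬□-rule on 3: fresh world 2, 0R2]
8. ¬(q ∧ ¬s), 2   [¬◇-rule on 7 via 2R2]
9. s, 2   [¬∧-rule on 8 (branches; this branch)]
Accessibility: 0R0, 0R1, 0R2, 1R1, 2R2
Complete open branch: countermodel on an S4-frame, so not valid in S4, nor in K, T (the same frame is also a K-frame and a T-frame).
S5-tableau for the negation ¬(◇(q ∧ ¬s) → □◇(q ∧ ¬s)):
1. ¬(◇(q ∧ ¬s) → □◇(q ∧ ¬s)), 0
2. ◇(q ∧ ¬s), 0   [¬→-rule on 1]
3. ¬□◇(q ∧ ¬s), 0   [¬→-rule on 1]
4. q ∧ ¬s, 1   [◇-rule on 2: fresh world 1, 0R1]
5. q, 1   [∧-rule on 4]
6. ¬s, 1   [∧-rule on 4]
7. ¬◇(q ∧ ¬s), 2   [¬□-rule on 3: fresh world 2, 0R2]
8. ¬(q ∧ ¬s), 0   [¬◇-rule on 7 via 2R0]
9. ¬(q ∧ ¬s), 1   [¬◇-rule on 7 via 2R1]
10. ¬(q ∧ ¬s), 2   [¬◇-rule on 7 via 2R2]
11. s, 0   [¬∧-rule on 8 (branches; this branch)]
12. s, 1   [¬∧-rule on 9 (branches; this branch)]
Accessibility: 0R0, 0R1, 0R2, 1R0, 1R1, 1R2, 2R0, 2R1, 2R2
Branch closes: s and ¬s both at 1.
Every branch closes (one shown): valid in S5.

S5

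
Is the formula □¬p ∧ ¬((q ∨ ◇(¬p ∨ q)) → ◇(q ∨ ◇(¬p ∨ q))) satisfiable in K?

Satisfiable

1. □¬p ∧ ¬((q ∨ ◇(¬p ∨ q)) → ◇(q ∨ ◇(¬p ∨ q))), u
2. □¬p, u
3. ¬((q ∨ ◇(¬p ∨ q)) → ◇(q ∨ ◇(¬p ∨ q))), u
4. q ∨ ◇(¬p ∨ q), u
5. ¬◇(q ∨ ◇(¬p ∨ q)), u
6. ◇(¬p ∨ q), u
7. ¬p ∨ q, v
8. ¬p, v
9. ¬(q ∨ ◇(¬p ∨ q)), v
10. ¬q, v
11. ¬◇(¬p ∨ q), v
Accessibility: uRv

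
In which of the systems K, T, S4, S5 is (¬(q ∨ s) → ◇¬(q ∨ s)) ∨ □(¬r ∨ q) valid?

T, S4, S5

T-tableau for the negation ¬((¬(q ∨ s) → ◇¬(q ∨ s)) ∨ □(¬r ∨ q)):
1. ¬((¬(q ∨ s) → ◇¬(q ∨ s)) ∨ □(¬r ∨ q)), 0
2. ¬(¬(q ∨ s) → ◇¬(q ∨ s)), 0
3. ¬□(¬r ∨ q), 0
4. ¬(q ∨ s), 0
5. ¬◇¬(q ∨ s), 0
6. ¬q, 0
7. ¬s, 0
8. q ∨ s, 0
9. s, 0
Accessibility: 0R0
Branch closes: s and ¬s both at 0.
Every branch closes (one shown): valid in T, hence also in S4, S5 (every theorem of T is a theorem of S4 and S5).
K-tableau for the negation ¬((¬(q ∨ s) → ◇¬(q ∨ s)) ∨ □(¬r ∨ q)):
1. ¬((¬(q ∨ s) → ◇¬(q ∨ s)) ∨ □(¬r ∨ q)), 0
2. ¬(¬(q ∨ s) → ◇¬(q ∨ s)), 0
3. ¬□(¬r ∨ q), 0
4. ¬(q ∨ s), 0
5. ¬◇¬(q ∨ s), 0
6. ¬q, 0
7. ¬s, 0
8. ¬(¬r ∨ q), 1
9. r, 1
10. ¬q, 1
11. q ∨ s, 1
12. s, 1
Accessibility: 0R1
Complete open branch: countermodel on a K-frame, so not valid in K.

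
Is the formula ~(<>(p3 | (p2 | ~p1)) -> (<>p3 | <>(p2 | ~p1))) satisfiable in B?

1. ~(<>(p3 | (p2 | ~p1)) -> (<>p3 | <>(p2 | ~p1))), 0
2. <>(p3 | (p2 | ~p1)), 0
3. ~(<>p3 | <>(p2 | ~p1)), 0
4. ~<>p3, 0
5. ~<>(p2 | ~p1), 0
6. ~p3, 0
7. ~(p2 | ~p1), 0
8. ~p2, 0
9. p1, 0
10. p3 | (p2 | ~p1), 1
11. ~p3, 1
12. ~(p2 | ~p1), 1
13. ~p2, 1
14. p1, 1
15. p2 | ~p1, 1
16. ~p1, 1
Accessibility: 0R0, 0R1, 1R0, 1R1
Branch closes: p1 and ~p1 both at 1.
(One branch shown.) All branches close.

No, unsatisfiable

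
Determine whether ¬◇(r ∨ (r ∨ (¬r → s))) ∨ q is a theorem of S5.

Tableau for the negation ¬(¬◇(r ∨ (r ∨ (¬r → s))) ∨ q):
1. ¬(¬◇(r ∨ (r ∨ (¬r → s))) ∨ q), 0
2. ◇(r ∨ (r ∨ (¬r → s))), 0
3. ¬q, 0
4. r ∨ (r ∨ (¬r → s)), 1
5. r ∨ (¬r → s), 1
6. ¬r → s, 1
7. s, 1
Accessibility: 0R0, 0R1, 1R0, 1R1
The negation has an open branch (countermodel exists).

Invalid (countermodel exists)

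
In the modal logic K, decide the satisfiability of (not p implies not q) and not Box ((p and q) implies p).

No, unsatisfiable

1. (not p implies not q) and not Box ((p and q) implies p), u
2. not p implies not q, u
3. not Box ((p and q) implies p), u
4. not q, u
5. not ((p and q) implies p), v
6. p and q, v
7. not p, v
8. p, v
9. q, v
Accessibility: uRv
Branch closes: p and not p both at v.
(One branch shown.) All branches close.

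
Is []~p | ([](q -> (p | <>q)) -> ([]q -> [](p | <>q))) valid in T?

Tableau for the negation ~([]~p | ([](q -> (p | <>q)) -> ([]q -> [](p | <>q)))):
1. ~([]~p | ([](q -> (p | <>q)) -> ([]q -> [](p | <>q)))), u
2. ~[]~p, u
3. ~([](q -> (p | <>q)) -> ([]q -> [](p | <>q))), u
4. [](q -> (p | <>q)), u
5. ~([]q -> [](p | <>q)), u
6. []q, u
7. ~[](p | <>q), u
8. q -> (p | <>q), u
9. q, u
10. p | <>q, u
11. <>q, u
12. p, v
13. q -> (p | <>q), v
14. q, v
15. p | <>q, v
16. <>q, v
17. ~(p | <>q), w
18. ~p, w
19. ~<>q, w
20. q -> (p | <>q), w
21. q, w
22. ~q, w
Accessibility: uRu, uRv, uRw, vRv, wRw
Branch closes: q and ~q both at w.
Every branch of the negation's tableau closes; the branch above is one of them.

Yes, valid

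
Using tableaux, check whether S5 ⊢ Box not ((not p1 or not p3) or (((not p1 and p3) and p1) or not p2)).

No, not valid

Tableau for the negation not Box not ((not p1 or not p3) or (((not p1 and p3) and p1) or not p2)):
1. not Box not ((not p1 or not p3) or (((not p1 and p3) and p1) or not p2)), 0
2. (not p1 or not p3) or (((not p1 and p3) and p1) or not p2), 1   [neg-Box-rule on 1: fresh world 1, 0R1]
3. ((not p1 and p3) and p1) or not p2, 1   [or-rule on 2 (branches; this branch)]
4. not p2, 1   [or-rule on 3 (branches; this branch)]
Accessibility: 0R0, 0R1, 1R0, 1R1
The negation has an open branch (countermodel exists).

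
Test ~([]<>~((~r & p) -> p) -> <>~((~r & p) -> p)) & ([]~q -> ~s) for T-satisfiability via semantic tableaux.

1. ~([]<>~((~r & p) -> p) -> <>~((~r & p) -> p)) & ([]~q -> ~s), u
2. ~([]<>~((~r & p) -> p) -> <>~((~r & p) -> p)), u
3. []~q -> ~s, u
4. []<>~((~r & p) -> p), u
5. ~<>~((~r & p) -> p), u
6. <>~((~r & p) -> p), u
7. (~r & p) -> p, u
8. ~s, u
9. ~(~r & p), u
10. ~p, u
11. ~((~r & p) -> p), v
12. ~r & p, v
13. ~p, v
14. ~r, v
15. p, v
Accessibility: uRu, uRv, vRv
Branch closes: p and ~p both at v.
Every branch closes; the branch above is one of them.

No, unsatisfiable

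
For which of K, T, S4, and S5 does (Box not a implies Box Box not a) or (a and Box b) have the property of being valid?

T-tableau for the negation not ((Box not a implies Box Box not a) or (a and Box b)):
1. not ((Box not a implies Box Box not a) or (a and Box b)), w0
2. not (Box not a implies Box Box not a), w0
3. not (a and Box b), w0
4. Box not a, w0
5. not Box Box not a, w0
6. not a, w0
7. not Box b, w0
8. not Box not a, w1
9. not a, w1
10. not b, w2
11. not a, w2
12. a, w3
Accessibility: w0Rw0, w0Rw1, w0Rw2, w1Rw1, w1Rw3, w2Rw2, w3Rw3
Complete open branch: countermodel on a T-frame, so not valid in T, nor in K (the same frame is also a K-frame).
S4-tableau for the negation not ((Box not a implies Box Box not a) or (a and Box b)):
1. not ((Box not a implies Box Box not a) or (a and Box b)), w0
2. not (Box not a implies Box Box not a), w0
3. not (a and Box b), w0
4. Box not a, w0
5. not Box Box not a, w0
6. not a, w0
7. not Box b, w0
8. not Box not a, w1
9. not a, w1
10. not b, w2
11. not a, w2
12. a, w3
13. not a, w3
Accessibility: w0Rw0, w0Rw1, w0Rw2, w0Rw3, w1Rw1, w1Rw3, w2Rw2, w3Rw3
Branch closes: a and not a both at w3.
Every branch closes (one shown): valid in S4, hence also in S5 (every theorem of S4 is a theorem of S5).

S4, S5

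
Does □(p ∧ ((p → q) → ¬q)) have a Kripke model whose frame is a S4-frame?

1. □(p ∧ ((p → q) → ¬q)), u
2. p ∧ ((p → q) → ¬q), u
3. p, u
4. (p → q) → ¬q, u
5. ¬q, u
Accessibility: uRu

Yes, satisfiable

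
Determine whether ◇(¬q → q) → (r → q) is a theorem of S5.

Tableau for the negation ¬(◇(¬q → q) → (r → q)):
1. ¬(◇(¬q → q) → (r → q)), u
2. ◇(¬q → q), u
3. ¬(r → q), u
4. r, u
5. ¬q, u
6. ¬q → q, v
7. q, v
Accessibility: uRu, uRv, vRu, vRv
The negation has an open branch (countermodel exists).

Not valid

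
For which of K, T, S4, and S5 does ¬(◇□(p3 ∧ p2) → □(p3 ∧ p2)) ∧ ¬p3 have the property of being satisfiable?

K, T, S4

S4-tableau for the formula:
1. ¬(◇□(p3 ∧ p2) → □(p3 ∧ p2)) ∧ ¬p3, u
2. ¬(◇□(p3 ∧ p2) → □(p3 ∧ p2)), u
3. ¬p3, u
4. ◇□(p3 ∧ p2), u
5. ¬□(p3 ∧ p2), u
6. □(p3 ∧ p2), v
7. p3 ∧ p2, v
8. p3, v
9. p2, v
10. ¬(p3 ∧ p2), w
11. ¬p2, w
Accessibility: uRu, uRv, uRw, vRv, wRw
Complete open branch: satisfiable in S4, hence also in K, T (this S4-model is also a K-model and a T-model).
S5-tableau for the formula:
1. ¬(◇□(p3 ∧ p2) → □(p3 ∧ p2)) ∧ ¬p3, u
2. ¬(◇□(p3 ∧ p2) → □(p3 ∧ p2)), u
3. ¬p3, u
4. ◇□(p3 ∧ p2), u
5. ¬□(p3 ∧ p2), u
6. □(p3 ∧ p2), v
7. p3 ∧ p2, u
8. p3, u
9. p2, u
Accessibility: uRu, uRv, vRu, vRv
Branch closes: p3 and ¬p3 both at u.
Every branch closes (one shown): unsatisfiable in S5.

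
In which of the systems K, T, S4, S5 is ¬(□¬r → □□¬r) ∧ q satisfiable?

T-tableau for the formula:
1. ¬(□¬r → □□¬r) ∧ q, w0
2. ¬(□¬r → □□¬r), w0
3. q, w0
4. □¬r, w0
5. ¬□□¬r, w0
6. ¬r, w0
7. ¬□¬r, w1
8. ¬r, w1
9. r, w2
Accessibility: w0Rw0, w0Rw1, w1Rw1, w1Rw2, w2Rw2
Complete open branch: satisfiable in T, hence also in K (this T-model is also a K-model).
S4-tableau for the formula:
1. ¬(□¬r → □□¬r) ∧ q, w0
2. ¬(□¬r → □□¬r), w0
3. q, w0
4. □¬r, w0
5. ¬□□¬r, w0
6. ¬r, w0
7. ¬□¬r, w1
8. ¬r, w1
9. r, w2
10. ¬r, w2
Accessibility: w0Rw0, w0Rw1, w0Rw2, w1Rw1, w1Rw2, w2Rw2
Branch closes: r and ¬r both at w2.
Every branch closes (one shown): unsatisfiable in S4, hence also in S5 (every S5-frame is an S4-frame).

K, T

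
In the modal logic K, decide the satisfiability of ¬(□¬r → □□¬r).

Yes, satisfiable

1. ¬(□¬r → □□¬r), u
2. □¬r, u
3. ¬□□¬r, u
4. ¬□¬r, v
5. ¬r, v
6. r, w
Accessibility: uRv, vRw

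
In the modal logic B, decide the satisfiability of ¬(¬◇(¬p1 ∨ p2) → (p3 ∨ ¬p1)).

Satisfiable (open branch found)

1. ¬(¬◇(¬p1 ∨ p2) → (p3 ∨ ¬p1)), u
2. ¬◇(¬p1 ∨ p2), u
3. ¬(p3 ∨ ¬p1), u
4. ¬p3, u
5. p1, u
6. ¬(¬p1 ∨ p2), u
7. ¬p2, u
Accessibility: uRu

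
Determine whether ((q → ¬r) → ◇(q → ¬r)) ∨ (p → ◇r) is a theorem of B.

Yes, valid

Tableau for the negation ¬(((q → ¬r) → ◇(q → ¬r)) ∨ (p → ◇r)):
1. ¬(((q → ¬r) → ◇(q → ¬r)) ∨ (p → ◇r)), u
2. ¬((q → ¬r) → ◇(q → ¬r)), u   [¬∨-rule on 1]
3. ¬(p → ◇r), u   [¬∨-rule on 1]
4. q → ¬r, u   [¬→-rule on 2]
5. ¬◇(q → ¬r), u   [¬→-rule on 2]
6. p, u   [¬→-rule on 3]
7. ¬◇r, u   [¬→-rule on 3]
8. ¬(q → ¬r), u   [¬◇-rule on 5 via uRu]
9. q, u   [¬→-rule on 8]
10. r, u   [¬→-rule on 8]
11. ¬r, u   [¬◇-rule on 7 via uRu]
Accessibility: uRu
Branch closes: r and ¬r both at u.
Every branch of the negation's tableau closes; the branch above is one of them.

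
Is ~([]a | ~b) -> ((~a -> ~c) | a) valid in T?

Tableau for the negation ~(~([]a | ~b) -> ((~a -> ~c) | a)):
1. ~(~([]a | ~b) -> ((~a -> ~c) | a)), u
2. ~([]a | ~b), u
3. ~((~a -> ~c) | a), u
4. ~[]a, u
5. b, u
6. ~(~a -> ~c), u
7. ~a, u
8. c, u
9. ~a, v
Accessibility: uRu, uRv, vRv
The negation has an open branch (countermodel exists).

No, not valid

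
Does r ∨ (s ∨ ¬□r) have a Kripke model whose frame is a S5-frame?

1. r ∨ (s ∨ ¬□r), 0
2. s ∨ ¬□r, 0
3. ¬□r, 0
4. ¬r, 1
Accessibility: 0R0, 0R1, 1R0, 1R1

Yes, satisfiable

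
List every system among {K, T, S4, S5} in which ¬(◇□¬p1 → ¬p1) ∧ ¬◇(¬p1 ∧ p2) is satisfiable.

S5-tableau for the formula:
1. ¬(◇□¬p1 → ¬p1) ∧ ¬◇(¬p1 ∧ p2), w0
2. ¬(◇□¬p1 → ¬p1), w0
3. ¬◇(¬p1 ∧ p2), w0
4. ◇□¬p1, w0
5. p1, w0
6. ¬(¬p1 ∧ p2), w0
7. ¬p2, w0
8. □¬p1, w1
9. ¬(¬p1 ∧ p2), w1
10. ¬p1, w0
Accessibility: w0Rw0, w0Rw1, w1Rw0, w1Rw1
Branch closes: p1 and ¬p1 both at w0.
Every branch closes (one shown): unsatisfiable in S5.
S4-tableau for the formula:
1. ¬(◇□¬p1 → ¬p1) ∧ ¬◇(¬p1 ∧ p2), w0
2. ¬(◇□¬p1 → ¬p1), w0
3. ¬◇(¬p1 ∧ p2), w0
4. ◇□¬p1, w0
5. p1, w0
6. ¬(¬p1 ∧ p2), w0
7. ¬p2, w0
8. □¬p1, w1
9. ¬(¬p1 ∧ p2), w1
10. ¬p1, w1
11. ¬p2, w1
Accessibility: w0Rw0, w0Rw1, w1Rw1
Complete open branch: satisfiable in S4, hence also in K, T (this S4-model is also a K-model and a T-model).

K, T, S4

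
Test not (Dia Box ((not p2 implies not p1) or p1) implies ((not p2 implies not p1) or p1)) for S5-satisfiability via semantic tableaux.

1. not (Dia Box ((not p2 implies not p1) or p1) implies ((not p2 implies not p1) or p1)), u
2. Dia Box ((not p2 implies not p1) or p1), u   [neg-implies-rule on 1]
3. not ((not p2 implies not p1) or p1), u   [neg-implies-rule on 1]
4. not (not p2 implies not p1), u   [neg-or-rule on 3]
5. not p1, u   [neg-or-rule on 3]
6. not p2, u   [neg-implies-rule on 4]
7. p1, u   [neg-implies-rule on 4]
Accessibility: uRu
Branch closes: p1 and not p1 both at u.
(One branch shown.) All branches close.

Unsatisfiable (every branch closes)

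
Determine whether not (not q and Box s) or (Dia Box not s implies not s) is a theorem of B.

Valid in B

Tableau for the negation not (not (not q and Box s) or (Dia Box not s implies not s)):
1. not (not (not q and Box s) or (Dia Box not s implies not s)), u
2. not q and Box s, u
3. not (Dia Box not s implies not s), u
4. not q, u
5. Box s, u
6. Dia Box not s, u
7. s, u
8. Box not s, v
9. s, v
10. not s, u
Accessibility: uRu, uRv, vRu, vRv
Branch closes: s and not s both at u.
All branches of the negation close; one closing branch shown above.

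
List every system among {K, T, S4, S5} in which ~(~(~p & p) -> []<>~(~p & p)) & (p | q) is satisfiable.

K

T-tableau for the formula:
1. ~(~(~p & p) -> []<>~(~p & p)) & (p | q), w0
2. ~(~(~p & p) -> []<>~(~p & p)), w0
3. p | q, w0
4. ~(~p & p), w0
5. ~[]<>~(~p & p), w0
6. q, w0
7. ~p, w0
8. ~<>~(~p & p), w1
9. ~p & p, w1
10. ~p, w1
11. p, w1
Accessibility: w0Rw0, w0Rw1, w1Rw1
Branch closes: p and ~p both at w1.
Every branch closes (one shown): unsatisfiable in T, hence also in S4, S5 (every S4/S5-frame is a T-frame).
K-tableau for the formula:
1. ~(~(~p & p) -> []<>~(~p & p)) & (p | q), w0
2. ~(~(~p & p) -> []<>~(~p & p)), w0
3. p | q, w0
4. ~(~p & p), w0
5. ~[]<>~(~p & p), w0
6. q, w0
7. ~p, w0
8. ~<>~(~p & p), w1
Accessibility: w0Rw1
Complete open branch: satisfiable in K.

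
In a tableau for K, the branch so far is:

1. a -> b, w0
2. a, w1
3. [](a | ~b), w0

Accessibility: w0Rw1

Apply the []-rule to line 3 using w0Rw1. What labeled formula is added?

a | ~b, w1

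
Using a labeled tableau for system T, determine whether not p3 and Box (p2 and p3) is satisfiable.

1. not p3 and Box (p2 and p3), w0
2. not p3, w0
3. Box (p2 and p3), w0
4. p2 and p3, w0
5. p2, w0
6. p3, w0
Accessibility: w0Rw0
Branch closes: p3 and not p3 both at w0.
Every branch closes; the branch above is one of them.

No, unsatisfiable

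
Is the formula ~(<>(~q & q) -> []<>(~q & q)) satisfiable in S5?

1. ~(<>(~q & q) -> []<>(~q & q)), w0
2. <>(~q & q), w0
3. ~[]<>(~q & q), w0
4. ~q & q, w1
5. ~q, w1
6. q, w1
Accessibility: w0Rw0, w0Rw1, w1Rw0, w1Rw1
Branch closes: q and ~q both at w1.
Every branch closes; the branch above is one of them.

Unsatisfiable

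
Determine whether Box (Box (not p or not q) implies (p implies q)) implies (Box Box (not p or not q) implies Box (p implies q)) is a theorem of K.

Tableau for the negation not (Box (Box (not p or not q) implies (p implies q)) implies (Box Box (not p or not q) implies Box (p implies q))):
1. not (Box (Box (not p or not q) implies (p implies q)) implies (Box Box (not p or not q) implies Box (p implies q))), w0
2. Box (Box (not p or not q) implies (p implies q)), w0   [neg-implies-rule on 1]
3. not (Box Box (not p or not q) implies Box (p implies q)), w0   [neg-implies-rule on 1]
4. Box Box (not p or not q), w0   [neg-implies-rule on 3]
5. not Box (p implies q), w0   [neg-implies-rule on 3]
6. not (p implies q), w1   [neg-Box-rule on 5: fresh world w1, w0Rw1]
7. p, w1   [neg-implies-rule on 6]
8. not q, w1   [neg-implies-rule on 6]
9. Box (not p or not q) implies (p implies q), w1   [Box-rule on 2 via w0Rw1]
10. Box (not p or not q), w1   [Box-rule on 4 via w0Rw1]
11. not Box (not p or not q), w1   [implies-rule on 9 (branches; this branch)]
12. not (not p or not q), w2   [neg-Box-rule on 11: fresh world w2, w1Rw2]
13. p, w2   [neg-or-rule on 12]
14. q, w2   [neg-or-rule on 12]
15. not p or not q, w2   [Box-rule on 10 via w1Rw2]
16. not q, w2   [or-rule on 15 (branches; this branch)]
Accessibility: w0Rw1, w1Rw2
Branch closes: q and not q both at w2.
Every branch of the negation's tableau closes; the branch above is one of them.

Valid in K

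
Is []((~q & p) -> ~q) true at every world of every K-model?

Tableau for the negation ~[]((~q & p) -> ~q):
1. ~[]((~q & p) -> ~q), u
2. ~((~q & p) -> ~q), v   [~[]-rule on 1: fresh world v, uRv]
3. ~q & p, v   [~->-rule on 2]
4. q, v   [~->-rule on 2]
5. ~q, v   [&-rule on 3]
6. p, v   [&-rule on 3]
Accessibility: uRv
Branch closes: q and ~q both at v.
Every branch of the negation's tableau closes; the branch above is one of them.

Yes, valid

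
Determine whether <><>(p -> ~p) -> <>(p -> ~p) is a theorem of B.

Tableau for the negation ~(<><>(p -> ~p) -> <>(p -> ~p)):
1. ~(<><>(p -> ~p) -> <>(p -> ~p)), u
2. <><>(p -> ~p), u   [~->-rule on 1]
3. ~<>(p -> ~p), u   [~->-rule on 1]
4. ~(p -> ~p), u   [~<>-rule on 3 via uRu]
5. p, u   [~->-rule on 4]
6. <>(p -> ~p), v   [<>-rule on 2: fresh world v, uRv]
7. ~(p -> ~p), v   [~<>-rule on 3 via uRv]
8. p, v   [~->-rule on 7]
9. p -> ~p, w   [<>-rule on 6: fresh world w, vRw]
10. ~p, w   [->-rule on 9 (branches; this branch)]
Accessibility: uRu, uRv, vRu, vRv, vRw, wRv, wRw
The negation has an open branch (countermodel exists).

Not valid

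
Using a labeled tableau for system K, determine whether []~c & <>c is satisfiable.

No, unsatisfiable

1. []~c & <>c, u
2. []~c, u
3. <>c, u
4. c, v
5. ~c, v
Accessibility: uRv
Branch closes: c and ~c both at v.
Every branch closes; the branch above is one of them.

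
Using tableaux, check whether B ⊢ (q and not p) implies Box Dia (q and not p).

Tableau for the negation not ((q and not p) implies Box Dia (q and not p)):
1. not ((q and not p) implies Box Dia (q and not p)), u
2. q and not p, u
3. not Box Dia (q and not p), u
4. q, u
5. not p, u
6. not Dia (q and not p), v
7. not (q and not p), u
8. not (q and not p), v
9. p, u
Accessibility: uRu, uRv, vRu, vRv
Branch closes: p and not p both at u.
All branches of the negation close; one closing branch shown above.

Valid in B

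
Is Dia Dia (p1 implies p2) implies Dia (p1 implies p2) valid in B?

Tableau for the negation not (Dia Dia (p1 implies p2) implies Dia (p1 implies p2)):
1. not (Dia Dia (p1 implies p2) implies Dia (p1 implies p2)), u
2. Dia Dia (p1 implies p2), u
3. not Dia (p1 implies p2), u
4. not (p1 implies p2), u
5. p1, u
6. not p2, u
7. Dia (p1 implies p2), v
8. not (p1 implies p2), v
9. p1, v
10. not p2, v
11. p1 implies p2, w
12. p2, w
Accessibility: uRu, uRv, vRu, vRv, vRw, wRv, wRw
The negation has an open branch (countermodel exists).

Invalid (countermodel exists)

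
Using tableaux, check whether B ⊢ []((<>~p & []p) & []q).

Tableau for the negation ~[]((<>~p & []p) & []q):
1. ~[]((<>~p & []p) & []q), u
2. ~((<>~p & []p) & []q), v   [~[]-rule on 1: fresh world v, uRv]
3. ~[]q, v   [~&-rule on 2 (branches; this branch)]
4. ~q, w   [~[]-rule on 3: fresh world w, vRw]
Accessibility: uRu, uRv, vRu, vRv, vRw, wRv, wRw
The negation has an open branch (countermodel exists).

Not valid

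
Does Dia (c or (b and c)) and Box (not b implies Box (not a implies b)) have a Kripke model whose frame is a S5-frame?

Satisfiable

1. Dia (c or (b and c)) and Box (not b implies Box (not a implies b)), u
2. Dia (c or (b and c)), u   [and-rule on 1]
3. Box (not b implies Box (not a implies b)), u   [and-rule on 1]
4. not b implies Box (not a implies b), u   [Box-rule on 3 via uRu]
5. Box (not a implies b), u   [implies-rule on 4 (branches; this branch)]
6. not a implies b, u   [Box-rule on 5 via uRu]
7. b, u   [implies-rule on 6 (branches; this branch)]
8. c or (b and c), v   [Dia-rule on 2: fresh world v, uRv]
9. not b implies Box (not a implies b), v   [Box-rule on 3 via uRv]
10. not a implies b, v   [Box-rule on 5 via uRv]
11. b and c, v   [or-rule on 8 (branches; this branch)]
12. b, v   [and-rule on 11]
13. c, v   [and-rule on 11]
14. Box (not a implies b), v   [implies-rule on 9 (branches; this branch)]
Accessibility: uRu, uRv, vRu, vRv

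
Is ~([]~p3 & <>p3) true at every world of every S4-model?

Tableau for the negation []~p3 & <>p3:
1. []~p3 & <>p3, u
2. []~p3, u   [&-rule on 1]
3. <>p3, u   [&-rule on 1]
4. ~p3, u   [[]-rule on 2 via uRu]
5. p3, v   [<>-rule on 3: fresh world v, uRv]
6. ~p3, v   [[]-rule on 2 via uRv]
Accessibility: uRu, uRv, vRv
Branch closes: p3 and ~p3 both at v.
Every branch of the negation's tableau closes; the branch above is one of them.

Valid in S4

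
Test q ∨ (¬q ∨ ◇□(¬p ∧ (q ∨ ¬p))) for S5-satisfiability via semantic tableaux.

Satisfiable (open branch found)

1. q ∨ (¬q ∨ ◇□(¬p ∧ (q ∨ ¬p))), 0
2. ¬q ∨ ◇□(¬p ∧ (q ∨ ¬p)), 0   [∨-rule on 1 (branches; this branch)]
3. ◇□(¬p ∧ (q ∨ ¬p)), 0   [∨-rule on 2 (branches; this branch)]
4. □(¬p ∧ (q ∨ ¬p)), 1   [◇-rule on 3: fresh world 1, 0R1]
5. ¬p ∧ (q ∨ ¬p), 0   [□-rule on 4 via 1R0]
6. ¬p, 0   [∧-rule on 5]
7. q ∨ ¬p, 0   [∧-rule on 5]
8. ¬p ∧ (q ∨ ¬p), 1   [□-rule on 4 via 1R1]
9. ¬p, 1   [∧-rule on 8]
10. q ∨ ¬p, 1   [∧-rule on 8]
Accessibility: 0R0, 0R1, 1R0, 1R1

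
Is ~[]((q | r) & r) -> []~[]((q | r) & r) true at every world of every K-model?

Tableau for the negation ~(~[]((q | r) & r) -> []~[]((q | r) & r)):
1. ~(~[]((q | r) & r) -> []~[]((q | r) & r)), 0
2. ~[]((q | r) & r), 0   [~->-rule on 1]
3. ~[]~[]((q | r) & r), 0   [~->-rule on 1]
4. ~((q | r) & r), 1   [~[]-rule on 2: fresh world 1, 0R1]
5. ~r, 1   [~&-rule on 4 (branches; this branch)]
6. []((q | r) & r), 2   [~[]-rule on 3: fresh world 2, 0R2]
Accessibility: 0R1, 0R2
The negation has an open branch (countermodel exists).

Not valid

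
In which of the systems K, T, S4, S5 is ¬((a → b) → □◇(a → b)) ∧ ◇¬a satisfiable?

K, T, S4

S4-tableau for the formula:
1. ¬((a → b) → □◇(a → b)) ∧ ◇¬a, 0
2. ¬((a → b) → □◇(a → b)), 0
3. ◇¬a, 0
4. a → b, 0
5. ¬□◇(a → b), 0
6. b, 0
7. ¬a, 1
8. ¬◇(a → b), 2
9. ¬(a → b), 2
10. a, 2
11. ¬b, 2
Accessibility: 0R0, 0R1, 0R2, 1R1, 2R2
Complete open branch: satisfiable in S4, hence also in K, T (this S4-model is also a K-model and a T-model).
S5-tableau for the formula:
1. ¬((a → b) → □◇(a → b)) ∧ ◇¬a, 0
2. ¬((a → b) → □◇(a → b)), 0
3. ◇¬a, 0
4. a → b, 0
5. ¬□◇(a → b), 0
6. b, 0
7. ¬a, 1
8. ¬◇(a → b), 2
9. ¬(a → b), 0
10. a, 0
11. ¬b, 0
Accessibility: 0R0, 0R1, 0R2, 1R0, 1R1, 1R2, 2R0, 2R1, 2R2
Branch closes: b and ¬b both at 0.
Every branch closes (one shown): unsatisfiable in S5.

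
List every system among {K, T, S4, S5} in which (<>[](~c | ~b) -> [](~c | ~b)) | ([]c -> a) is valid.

S4-tableau for the negation ~((<>[](~c | ~b) -> [](~c | ~b)) | ([]c -> a)):
1. ~((<>[](~c | ~b) -> [](~c | ~b)) | ([]c -> a)), 0
2. ~(<>[](~c | ~b) -> [](~c | ~b)), 0
3. ~([]c -> a), 0
4. <>[](~c | ~b), 0
5. ~[](~c | ~b), 0
6. []c, 0
7. ~a, 0
8. c, 0
9. [](~c | ~b), 1
10. c, 1
11. ~c | ~b, 1
12. ~b, 1
13. ~(~c | ~b), 2
14. c, 2
15. b, 2
Accessibility: 0R0, 0R1, 0R2, 1R1, 2R2
Complete open branch: countermodel on an S4-frame, so not valid in S4, nor in K, T (the same frame is also a K-frame and a T-frame).
S5-tableau for the negation ~((<>[](~c | ~b) -> [](~c | ~b)) | ([]c -> a)):
1. ~((<>[](~c | ~b) -> [](~c | ~b)) | ([]c -> a)), 0
2. ~(<>[](~c | ~b) -> [](~c | ~b)), 0
3. ~([]c -> a), 0
4. <>[](~c | ~b), 0
5. ~[](~c | ~b), 0
6. []c, 0
7. ~a, 0
8. c, 0
9. [](~c | ~b), 1
10. c, 1
11. ~c | ~b, 0
12. ~c | ~b, 1
13. ~b, 0
14. ~b, 1
15. ~(~c | ~b), 2
16. c, 2
17. b, 2
18. ~c | ~b, 2
19. ~b, 2
Accessibility: 0R0, 0R1, 0R2, 1R0, 1R1, 1R2, 2R0, 2R1, 2R2
Branch closes: b and ~b both at 2.
Every branch closes (one shown): valid in S5.

S5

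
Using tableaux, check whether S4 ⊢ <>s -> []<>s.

No, not valid

Tableau for the negation ~(<>s -> []<>s):
1. ~(<>s -> []<>s), w0
2. <>s, w0
3. ~[]<>s, w0
4. s, w1
5. ~<>s, w2
6. ~s, w2
Accessibility: w0Rw0, w0Rw1, w0Rw2, w1Rw1, w2Rw2
The negation has an open branch (countermodel exists).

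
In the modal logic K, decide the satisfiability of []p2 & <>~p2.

1. []p2 & <>~p2, w0
2. []p2, w0   [&-rule on 1]
3. <>~p2, w0   [&-rule on 1]
4. ~p2, w1   [<>-rule on 3: fresh world w1, w0Rw1]
5. p2, w1   [[]-rule on 2 via w0Rw1]
Accessibility: w0Rw1
Branch closes: p2 and ~p2 both at w1.
(One branch shown.) All branches close.

Unsatisfiable (every branch closes)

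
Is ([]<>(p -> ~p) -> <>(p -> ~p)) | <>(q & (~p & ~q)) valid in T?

Tableau for the negation ~(([]<>(p -> ~p) -> <>(p -> ~p)) | <>(q & (~p & ~q))):
1. ~(([]<>(p -> ~p) -> <>(p -> ~p)) | <>(q & (~p & ~q))), u
2. ~([]<>(p -> ~p) -> <>(p -> ~p)), u   [~|-rule on 1]
3. ~<>(q & (~p & ~q)), u   [~|-rule on 1]
4. []<>(p -> ~p), u   [~->-rule on 2]
5. ~<>(p -> ~p), u   [~->-rule on 2]
6. ~(q & (~p & ~q)), u   [~<>-rule on 3 via uRu]
7. <>(p -> ~p), u   [[]-rule on 4 via uRu]
8. ~(p -> ~p), u   [~<>-rule on 5 via uRu]
9. p, u   [~->-rule on 8]
10. ~(~p & ~q), u   [~&-rule on 6 (branches; this branch)]
11. q, u   [~&-rule on 10 (branches; this branch)]
12. p -> ~p, v   [<>-rule on 7: fresh world v, uRv]
13. ~(q & (~p & ~q)), v   [~<>-rule on 3 via uRv]
14. <>(p -> ~p), v   [[]-rule on 4 via uRv]
15. ~(p -> ~p), v   [~<>-rule on 5 via uRv]
16. p, v   [~->-rule on 15]
17. ~p, v   [->-rule on 12 (branches; this branch)]
Accessibility: uRu, uRv, vRv
Branch closes: p and ~p both at v.
Every branch of the negation's tableau closes; the branch above is one of them.

Yes, valid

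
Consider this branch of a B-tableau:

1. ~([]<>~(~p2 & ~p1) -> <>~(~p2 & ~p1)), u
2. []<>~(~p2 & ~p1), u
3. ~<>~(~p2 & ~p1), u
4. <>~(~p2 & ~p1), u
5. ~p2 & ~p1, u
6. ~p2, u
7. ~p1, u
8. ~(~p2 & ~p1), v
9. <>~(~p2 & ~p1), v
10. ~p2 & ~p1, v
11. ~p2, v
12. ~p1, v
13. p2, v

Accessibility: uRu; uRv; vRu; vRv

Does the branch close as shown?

Closed

Both p2 and ~p2 appear at v.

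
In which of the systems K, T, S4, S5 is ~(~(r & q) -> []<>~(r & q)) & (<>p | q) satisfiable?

K, T, S4

S4-tableau for the formula:
1. ~(~(r & q) -> []<>~(r & q)) & (<>p | q), w0
2. ~(~(r & q) -> []<>~(r & q)), w0   [&-rule on 1]
3. <>p | q, w0   [&-rule on 1]
4. ~(r & q), w0   [~->-rule on 2]
5. ~[]<>~(r & q), w0   [~->-rule on 2]
6. q, w0   [|-rule on 3 (branches; this branch)]
7. ~r, w0   [~&-rule on 4 (branches; this branch)]
8. ~<>~(r & q), w1   [~[]-rule on 5: fresh world w1, w0Rw1]
9. r & q, w1   [~<>-rule on 8 via w1Rw1]
10. r, w1   [&-rule on 9]
11. q, w1   [&-rule on 9]
Accessibility: w0Rw0, w0Rw1, w1Rw1
Complete open branch: satisfiable in S4, hence also in K, T (this S4-model is also a K-model and a T-model).
S5-tableau for the formula:
1. ~(~(r & q) -> []<>~(r & q)) & (<>p | q), w0
2. ~(~(r & q) -> []<>~(r & q)), w0   [&-rule on 1]
3. <>p | q, w0   [&-rule on 1]
4. ~(r & q), w0   [~->-rule on 2]
5. ~[]<>~(r & q), w0   [~->-rule on 2]
6. q, w0   [|-rule on 3 (branches; this branch)]
7. ~r, w0   [~&-rule on 4 (branches; this branch)]
8. ~<>~(r & q), w1   [~[]-rule on 5: fresh world w1, w0Rw1]
9. r & q, w0   [~<>-rule on 8 via w1Rw0]
10. r, w0   [&-rule on 9]
Accessibility: w0Rw0, w0Rw1, w1Rw0, w1Rw1
Branch closes: r and ~r both at w0.
Every branch closes (one shown): unsatisfiable in S5.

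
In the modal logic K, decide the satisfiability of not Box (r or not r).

Unsatisfiable (every branch closes)

1. not Box (r or not r), u
2. not (r or not r), v
3. not r, v
4. r, v
Accessibility: uRv
Branch closes: r and not r both at v.
(One branch shown.) All branches close.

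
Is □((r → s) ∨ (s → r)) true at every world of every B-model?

Valid

Tableau for the negation ¬□((r → s) ∨ (s → r)):
1. ¬□((r → s) ∨ (s → r)), w0
2. ¬((r → s) ∨ (s → r)), w1
3. ¬(r → s), w1
4. ¬(s → r), w1
5. r, w1
6. ¬s, w1
7. s, w1
8. ¬r, w1
Accessibility: w0Rw0, w0Rw1, w1Rw0, w1Rw1
Branch closes: s and ¬s both at w1.
Every branch of the negation's tableau closes; the branch above is one of them.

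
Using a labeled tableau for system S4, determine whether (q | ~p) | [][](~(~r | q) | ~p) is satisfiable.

Satisfiable

1. (q | ~p) | [][](~(~r | q) | ~p), 0
2. [][](~(~r | q) | ~p), 0   [|-rule on 1 (branches; this branch)]
3. [](~(~r | q) | ~p), 0   [[]-rule on 2 via 0R0]
4. ~(~r | q) | ~p, 0   [[]-rule on 3 via 0R0]
5. ~p, 0   [|-rule on 4 (branches; this branch)]
Accessibility: 0R0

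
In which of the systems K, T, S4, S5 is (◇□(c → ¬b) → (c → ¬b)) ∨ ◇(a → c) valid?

T, S4, S5

K-tableau for the negation ¬((◇□(c → ¬b) → (c → ¬b)) ∨ ◇(a → c)):
1. ¬((◇□(c → ¬b) → (c → ¬b)) ∨ ◇(a → c)), 0
2. ¬(◇□(c → ¬b) → (c → ¬b)), 0
3. ¬◇(a → c), 0
4. ◇□(c → ¬b), 0
5. ¬(c → ¬b), 0
6. c, 0
7. b, 0
8. □(c → ¬b), 1
9. ¬(a → c), 1
10. a, 1
11. ¬c, 1
Accessibility: 0R1
Complete open branch: countermodel on a K-frame, so not valid in K.
T-tableau for the negation ¬((◇□(c → ¬b) → (c → ¬b)) ∨ ◇(a → c)):
1. ¬((◇□(c → ¬b) → (c → ¬b)) ∨ ◇(a → c)), 0
2. ¬(◇□(c → ¬b) → (c → ¬b)), 0
3. ¬◇(a → c), 0
4. ◇□(c → ¬b), 0
5. ¬(c → ¬b), 0
6. c, 0
7. b, 0
8. ¬(a → c), 0
9. a, 0
10. ¬c, 0
Accessibility: 0R0
Branch closes: c and ¬c both at 0.
Every branch closes (one shown): valid in T, hence also in S4, S5 (every theorem of T is a theorem of S4 and S5).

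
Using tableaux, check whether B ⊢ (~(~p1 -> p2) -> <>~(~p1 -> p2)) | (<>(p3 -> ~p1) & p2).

Tableau for the negation ~((~(~p1 -> p2) -> <>~(~p1 -> p2)) | (<>(p3 -> ~p1) & p2)):
1. ~((~(~p1 -> p2) -> <>~(~p1 -> p2)) | (<>(p3 -> ~p1) & p2)), w0
2. ~(~(~p1 -> p2) -> <>~(~p1 -> p2)), w0
3. ~(<>(p3 -> ~p1) & p2), w0
4. ~(~p1 -> p2), w0
5. ~<>~(~p1 -> p2), w0
6. ~p1, w0
7. ~p2, w0
8. ~p1 -> p2, w0
9. ~<>(p3 -> ~p1), w0
10. ~(p3 -> ~p1), w0
11. p3, w0
12. p1, w0
Accessibility: w0Rw0
Branch closes: p1 and ~p1 both at w0.
All branches of the negation close; one closing branch shown above.

Valid in B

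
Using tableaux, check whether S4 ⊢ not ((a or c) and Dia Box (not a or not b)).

Not valid

Tableau for the negation (a or c) and Dia Box (not a or not b):
1. (a or c) and Dia Box (not a or not b), 0
2. a or c, 0
3. Dia Box (not a or not b), 0
4. c, 0
5. Box (not a or not b), 1
6. not a or not b, 1
7. not b, 1
Accessibility: 0R0, 0R1, 1R1
The negation has an open branch (countermodel exists).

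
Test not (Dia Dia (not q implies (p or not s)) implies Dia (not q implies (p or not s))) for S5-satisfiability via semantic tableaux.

Unsatisfiable

1. not (Dia Dia (not q implies (p or not s)) implies Dia (not q implies (p or not s))), 0
2. Dia Dia (not q implies (p or not s)), 0   [neg-implies-rule on 1]
3. not Dia (not q implies (p or not s)), 0   [neg-implies-rule on 1]
4. not (not q implies (p or not s)), 0   [neg-Dia-rule on 3 via 0R0]
5. not q, 0   [neg-implies-rule on 4]
6. not (p or not s), 0   [neg-implies-rule on 4]
7. not p, 0   [neg-or-rule on 6]
8. s, 0   [neg-or-rule on 6]
9. Dia (not q implies (p or not s)), 1   [Dia-rule on 2: fresh world 1, 0R1]
10. not (not q implies (p or not s)), 1   [neg-Dia-rule on 3 via 0R1]
11. not q, 1   [neg-implies-rule on 10]
12. not (p or not s), 1   [neg-implies-rule on 10]
13. not p, 1   [neg-or-rule on 12]
14. s, 1   [neg-or-rule on 12]
15. not q implies (p or not s), 2   [Dia-rule on 9: fresh world 2, 1R2]
16. not (not q implies (p or not s)), 2   [neg-Dia-rule on 3 via 0R2]
17. not q, 2   [neg-implies-rule on 16]
18. not (p or not s), 2   [neg-implies-rule on 16]
19. not p, 2   [neg-or-rule on 18]
20. s, 2   [neg-or-rule on 18]
21. p or not s, 2   [implies-rule on 15 (branches; this branch)]
22. not s, 2   [or-rule on 21 (branches; this branch)]
Accessibility: 0R0, 0R1, 0R2, 1R0, 1R1, 1R2, 2R0, 2R1, 2R2
Branch closes: s and not s both at 2.
(One branch shown.) All branches close.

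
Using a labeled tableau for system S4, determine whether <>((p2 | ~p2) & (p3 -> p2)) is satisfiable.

1. <>((p2 | ~p2) & (p3 -> p2)), w0
2. (p2 | ~p2) & (p3 -> p2), w1
3. p2 | ~p2, w1
4. p3 -> p2, w1
5. ~p2, w1
6. ~p3, w1
Accessibility: w0Rw0, w0Rw1, w1Rw1

Satisfiable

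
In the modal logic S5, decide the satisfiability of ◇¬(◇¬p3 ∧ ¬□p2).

1. ◇¬(◇¬p3 ∧ ¬□p2), u
2. ¬(◇¬p3 ∧ ¬□p2), v   [◇-rule on 1: fresh world v, uRv]
3. □p2, v   [¬∧-rule on 2 (branches; this branch)]
4. p2, u   [□-rule on 3 via vRu]
5. p2, v   [□-rule on 3 via vRv]
Accessibility: uRu, uRv, vRu, vRv

Satisfiable (open branch found)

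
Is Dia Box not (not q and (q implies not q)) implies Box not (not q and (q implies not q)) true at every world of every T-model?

Tableau for the negation not (Dia Box not (not q and (q implies not q)) implies Box not (not q and (q implies not q))):
1. not (Dia Box not (not q and (q implies not q)) implies Box not (not q and (q implies not q))), w0
2. Dia Box not (not q and (q implies not q)), w0
3. not Box not (not q and (q implies not q)), w0
4. Box not (not q and (q implies not q)), w1
5. not (not q and (q implies not q)), w1
6. not (q implies not q), w1
7. q, w1
8. not q and (q implies not q), w2
9. not q, w2
10. q implies not q, w2
Accessibility: w0Rw0, w0Rw1, w0Rw2, w1Rw1, w2Rw2
The negation has an open branch (countermodel exists).

Not valid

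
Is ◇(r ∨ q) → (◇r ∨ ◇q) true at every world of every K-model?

Tableau for the negation ¬(◇(r ∨ q) → (◇r ∨ ◇q)):
1. ¬(◇(r ∨ q) → (◇r ∨ ◇q)), w0
2. ◇(r ∨ q), w0
3. ¬(◇r ∨ ◇q), w0
4. ¬◇r, w0
5. ¬◇q, w0
6. r ∨ q, w1
7. ¬r, w1
8. ¬q, w1
9. q, w1
Accessibility: w0Rw1
Branch closes: q and ¬q both at w1.
All branches of the negation close; one closing branch shown above.

Yes, valid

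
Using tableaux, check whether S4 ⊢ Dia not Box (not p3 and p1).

Tableau for the negation not Dia not Box (not p3 and p1):
1. not Dia not Box (not p3 and p1), w0
2. Box (not p3 and p1), w0   [neg-Dia-rule on 1 via w0Rw0]
3. not p3 and p1, w0   [Box-rule on 2 via w0Rw0]
4. not p3, w0   [and-rule on 3]
5. p1, w0   [and-rule on 3]
Accessibility: w0Rw0
The negation has an open branch (countermodel exists).

No, not valid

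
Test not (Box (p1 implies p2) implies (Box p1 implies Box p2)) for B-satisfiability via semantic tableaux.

1. not (Box (p1 implies p2) implies (Box p1 implies Box p2)), 0
2. Box (p1 implies p2), 0   [neg-implies-rule on 1]
3. not (Box p1 implies Box p2), 0   [neg-implies-rule on 1]
4. Box p1, 0   [neg-implies-rule on 3]
5. not Box p2, 0   [neg-implies-rule on 3]
6. p1 implies p2, 0   [Box-rule on 2 via 0R0]
7. p1, 0   [Box-rule on 4 via 0R0]
8. p2, 0   [implies-rule on 6 (branches; this branch)]
9. not p2, 1   [neg-Box-rule on 5: fresh world 1, 0R1]
10. p1 implies p2, 1   [Box-rule on 2 via 0R1]
11. p1, 1   [Box-rule on 4 via 0R1]
12. p2, 1   [implies-rule on 10 (branches; this branch)]
Accessibility: 0R0, 0R1, 1R0, 1R1
Branch closes: p2 and not p2 both at 1.
(One branch shown.) All branches close.

Unsatisfiable (every branch closes)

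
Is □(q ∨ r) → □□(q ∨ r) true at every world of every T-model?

Not valid

Tableau for the negation ¬(□(q ∨ r) → □□(q ∨ r)):
1. ¬(□(q ∨ r) → □□(q ∨ r)), 0
2. □(q ∨ r), 0   [¬→-rule on 1]
3. ¬□□(q ∨ r), 0   [¬→-rule on 1]
4. q ∨ r, 0   [□-rule on 2 via 0R0]
5. r, 0   [∨-rule on 4 (branches; this branch)]
6. ¬□(q ∨ r), 1   [¬□-rule on 3: fresh world 1, 0R1]
7. q ∨ r, 1   [□-rule on 2 via 0R1]
8. r, 1   [∨-rule on 7 (branches; this branch)]
9. ¬(q ∨ r), 2   [¬□-rule on 6: fresh world 2, 1R2]
10. ¬q, 2   [¬∨-rule on 9]
11. ¬r, 2   [¬∨-rule on 9]
Accessibility: 0R0, 0R1, 1R1, 1R2, 2R2
The negation has an open branch (countermodel exists).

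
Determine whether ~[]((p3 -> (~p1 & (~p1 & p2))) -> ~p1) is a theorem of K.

Tableau for the negation []((p3 -> (~p1 & (~p1 & p2))) -> ~p1):
1. []((p3 -> (~p1 & (~p1 & p2))) -> ~p1), u
The negation has an open branch (countermodel exists).

Not valid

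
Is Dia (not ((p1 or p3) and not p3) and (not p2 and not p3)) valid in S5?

Tableau for the negation not Dia (not ((p1 or p3) and not p3) and (not p2 and not p3)):
1. not Dia (not ((p1 or p3) and not p3) and (not p2 and not p3)), w0
2. not (not ((p1 or p3) and not p3) and (not p2 and not p3)), w0
3. not (not p2 and not p3), w0
4. p3, w0
Accessibility: w0Rw0
The negation has an open branch (countermodel exists).

Invalid (countermodel exists)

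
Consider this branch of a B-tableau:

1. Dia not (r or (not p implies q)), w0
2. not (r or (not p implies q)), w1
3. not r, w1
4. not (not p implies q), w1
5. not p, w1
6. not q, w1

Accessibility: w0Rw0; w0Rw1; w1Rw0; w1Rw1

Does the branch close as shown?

No atom appears with both signs at the same world.

Open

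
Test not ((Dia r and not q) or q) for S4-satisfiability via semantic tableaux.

Satisfiable

1. not ((Dia r and not q) or q), w0
2. not (Dia r and not q), w0
3. not q, w0
4. not Dia r, w0
5. not r, w0
Accessibility: w0Rw0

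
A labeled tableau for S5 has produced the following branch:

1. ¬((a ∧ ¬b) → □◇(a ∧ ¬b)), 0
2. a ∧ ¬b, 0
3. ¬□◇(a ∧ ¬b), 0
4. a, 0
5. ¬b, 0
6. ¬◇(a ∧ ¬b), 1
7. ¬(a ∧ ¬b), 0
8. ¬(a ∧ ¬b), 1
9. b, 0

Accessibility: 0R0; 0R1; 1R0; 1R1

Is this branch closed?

Both b and ¬b appear at 0.

Yes, closed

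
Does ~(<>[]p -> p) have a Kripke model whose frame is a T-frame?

1. ~(<>[]p -> p), u
2. <>[]p, u
3. ~p, u
4. []p, v
5. p, v
Accessibility: uRu, uRv, vRv

Yes, satisfiable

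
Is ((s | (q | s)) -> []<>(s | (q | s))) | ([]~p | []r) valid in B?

Tableau for the negation ~(((s | (q | s)) -> []<>(s | (q | s))) | ([]~p | []r)):
1. ~(((s | (q | s)) -> []<>(s | (q | s))) | ([]~p | []r)), w0
2. ~((s | (q | s)) -> []<>(s | (q | s))), w0   [~|-rule on 1]
3. ~([]~p | []r), w0   [~|-rule on 1]
4. s | (q | s), w0   [~->-rule on 2]
5. ~[]<>(s | (q | s)), w0   [~->-rule on 2]
6. ~[]~p, w0   [~|-rule on 3]
7. ~[]r, w0   [~|-rule on 3]
8. q | s, w0   [|-rule on 4 (branches; this branch)]
9. q, w0   [|-rule on 8 (branches; this branch)]
10. ~<>(s | (q | s)), w1   [~[]-rule on 5: fresh world w1, w0Rw1]
11. ~(s | (q | s)), w0   [~<>-rule on 10 via w1Rw0]
12. ~s, w0   [~|-rule on 11]
13. ~(q | s), w0   [~|-rule on 11]
14. ~q, w0   [~|-rule on 13]
Accessibility: w0Rw0, w0Rw1, w1Rw0, w1Rw1
Branch closes: q and ~q both at w0.
Every branch of the negation's tableau closes; the branch above is one of them.

Yes, valid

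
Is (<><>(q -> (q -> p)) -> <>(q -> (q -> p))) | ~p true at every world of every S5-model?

Tableau for the negation ~((<><>(q -> (q -> p)) -> <>(q -> (q -> p))) | ~p):
1. ~((<><>(q -> (q -> p)) -> <>(q -> (q -> p))) | ~p), u
2. ~(<><>(q -> (q -> p)) -> <>(q -> (q -> p))), u
3. p, u
4. <><>(q -> (q -> p)), u
5. ~<>(q -> (q -> p)), u
6. ~(q -> (q -> p)), u
7. q, u
8. ~(q -> p), u
9. ~p, u
Accessibility: uRu
Branch closes: p and ~p both at u.
Every branch of the negation's tableau closes; the branch above is one of them.

Valid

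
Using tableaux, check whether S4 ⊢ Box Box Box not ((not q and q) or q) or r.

Tableau for the negation not (Box Box Box not ((not q and q) or q) or r):
1. not (Box Box Box not ((not q and q) or q) or r), w0
2. not Box Box Box not ((not q and q) or q), w0
3. not r, w0
4. not Box Box not ((not q and q) or q), w1
5. not Box not ((not q and q) or q), w2
6. (not q and q) or q, w3
7. q, w3
Accessibility: w0Rw0, w0Rw1, w0Rw2, w0Rw3, w1Rw1, w1Rw2, w1Rw3, w2Rw2, w2Rw3, w3Rw3
The negation has an open branch (countermodel exists).

Invalid (countermodel exists)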